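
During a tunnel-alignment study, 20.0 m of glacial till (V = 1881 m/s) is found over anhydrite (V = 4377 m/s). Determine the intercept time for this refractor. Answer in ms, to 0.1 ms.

tᵢ = 2h·√(V₂²−V₁²)/(V₁V₂).
√(V₂²−V₁²) = √(4377²−1881²) = 3952.2 m/s.
tᵢ = 2·20.0·3952.2/(1881·4377) = 0.01920 s.

19.2 ms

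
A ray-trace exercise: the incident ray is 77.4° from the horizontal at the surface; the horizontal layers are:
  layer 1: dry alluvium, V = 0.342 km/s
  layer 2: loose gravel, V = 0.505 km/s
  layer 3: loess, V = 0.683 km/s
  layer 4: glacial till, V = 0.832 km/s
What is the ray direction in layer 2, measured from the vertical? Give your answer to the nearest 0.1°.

From the normal: θ₁ = 90° − 77.4° = 12.6°.
Ray parameter p = sin 12.6° / 0.342 = 6.3785e-01 s/km.
sin θ_2 = p·V_2 = 6.3785e-01 × 0.505 = 0.3221.
θ_2 = arcsin 0.3221 = 18.79°.

18.8°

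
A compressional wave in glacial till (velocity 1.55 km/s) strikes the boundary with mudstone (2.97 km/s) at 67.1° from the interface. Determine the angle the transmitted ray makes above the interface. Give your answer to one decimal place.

Convert to the normal: θ₁ = 90° − 67.1° = 22.9°.
Snell's law: sin θ₂ = (V₂/V₁)·sin θ₁ = (2.97/1.55)·sin 22.9° = 0.7456.
θ₂ = sin⁻¹(0.7456) = 48.21° (from vertical).
From the interface: 90° − 48.21° = 41.79°.

41.8°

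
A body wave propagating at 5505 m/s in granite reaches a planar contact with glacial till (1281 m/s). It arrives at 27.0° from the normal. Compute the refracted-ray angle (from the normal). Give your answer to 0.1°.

sin θ₁/V₁ = sin θ₂/V₂ ⇒ sin θ₂ = 1281·sin 27.0°/5505 = 1281·0.4540/5505 = 0.1056.
θ₂ = sin⁻¹(0.1056) = 6.06° (from vertical).

6.1°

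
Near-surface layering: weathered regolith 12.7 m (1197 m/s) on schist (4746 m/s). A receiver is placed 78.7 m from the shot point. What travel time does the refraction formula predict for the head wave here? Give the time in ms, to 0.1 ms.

θ_c = arcsin(V₁/V₂) = arcsin(1197/4746) = 14.61°, cos θ_c = 0.9677.
Intercept time tᵢ = 2h cos θ_c / V₁ = 2·12.7·0.9677/1197 = 0.02053 s.
t = x/V₂ + tᵢ = 78.7/4746 + 0.02053 = 0.03712 s.

37.1 ms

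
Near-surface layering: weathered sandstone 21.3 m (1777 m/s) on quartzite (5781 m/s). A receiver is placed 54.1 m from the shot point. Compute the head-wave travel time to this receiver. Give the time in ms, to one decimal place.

t = x/V₂ + 2h·√(V₂²−V₁²)/(V₁V₂).
√(V₂²−V₁²) = √(5781²−1777²) = 5501.1 m/s; delay term = 2·21.3·5501.1/(1777·5781) = 0.02281 s.
t = 54.1/5781 + 0.02281 = 0.03217 s.

32.2 ms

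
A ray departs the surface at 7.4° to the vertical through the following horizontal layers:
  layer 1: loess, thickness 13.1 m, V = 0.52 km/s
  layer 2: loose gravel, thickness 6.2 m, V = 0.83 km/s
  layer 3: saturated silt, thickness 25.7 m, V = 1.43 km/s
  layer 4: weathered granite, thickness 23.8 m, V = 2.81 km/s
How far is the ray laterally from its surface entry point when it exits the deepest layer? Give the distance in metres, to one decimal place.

35.8 m

Apply Snell's law at each interface; in layer i the horizontal offset is hᵢ·tan θᵢ.
Layer 1: θ = 7.40°; offset = 13.1·tan 7.40° = 1.701 m.
Layer 2: sin θ = 0.83·sin 7.4°/0.52 = 0.2056, θ = 11.86°; offset = 6.2·tan 11.86° = 1.302 m.
Layer 3: sin θ = 1.43·sin 7.4°/0.52 = 0.3542, θ = 20.74°; offset = 25.7·tan 20.74° = 9.734 m.
Layer 4: sin θ = 2.81·sin 7.4°/0.52 = 0.6960, θ = 44.11°; offset = 23.8·tan 44.11° = 23.069 m.
Σ offsets = 35.806 m.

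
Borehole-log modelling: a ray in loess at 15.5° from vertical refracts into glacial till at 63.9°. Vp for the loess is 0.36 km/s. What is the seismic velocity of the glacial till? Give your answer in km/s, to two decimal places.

Snell's law: sin 15.5°/V₁ = sin 63.9°/V₂.
V₂ = V₁·sin 63.9°/sin 15.5° = 0.36 × 3.3604 = 1.21 km/s.

1.21 km/s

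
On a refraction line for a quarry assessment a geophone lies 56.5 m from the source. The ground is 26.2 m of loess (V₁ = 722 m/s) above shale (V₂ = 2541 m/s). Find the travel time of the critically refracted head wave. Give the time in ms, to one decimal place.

91.8 ms

t = x/V₂ + 2h·√(V₂²−V₁²)/(V₁V₂).
√(V₂²−V₁²) = √(2541²−722²) = 2436.3 m/s; delay term = 2·26.2·2436.3/(722·2541) = 0.06958 s.
t = 56.5/2541 + 0.06958 = 0.09182 s.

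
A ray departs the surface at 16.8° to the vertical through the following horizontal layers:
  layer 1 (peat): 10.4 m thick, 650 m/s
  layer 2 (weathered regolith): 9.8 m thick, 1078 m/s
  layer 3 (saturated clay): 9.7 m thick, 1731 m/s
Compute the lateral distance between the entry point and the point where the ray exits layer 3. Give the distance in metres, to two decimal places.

Apply Snell's law at each interface; in layer i the horizontal offset is hᵢ·tan θᵢ.
Layer 1: θ = 16.80°; offset = 10.4·tan 16.80° = 3.1399 m.
Layer 2: sin θ = 1078·sin 16.8°/650 = 0.4793, θ = 28.64°; offset = 9.8·tan 28.64° = 5.3526 m.
Layer 3: sin θ = 1731·sin 16.8°/650 = 0.7697, θ = 50.33°; offset = 9.7·tan 50.33° = 11.6954 m.
Summing the layer offsets gives 20.1880 m.

20.19 m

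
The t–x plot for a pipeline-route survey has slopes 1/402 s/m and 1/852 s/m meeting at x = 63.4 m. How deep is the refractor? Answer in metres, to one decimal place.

19.0 m

x_cross = 2h·√((V₂+V₁)/(V₂−V₁)) → h = x_cross / (2·√((V₂+V₁)/(V₂−V₁))).
√((V₂+V₁)/(V₂−V₁)) = √((852+402)/(852−402)) = 1.6693.
h = 63.4 / (2·1.6693) = 18.99 m.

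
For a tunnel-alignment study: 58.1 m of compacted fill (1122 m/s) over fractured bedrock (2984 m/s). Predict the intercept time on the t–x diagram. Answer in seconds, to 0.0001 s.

0.0960 s

θ_c = arcsin(V₁/V₂) = arcsin(1122/2984) = 22.09°; cos θ_c = 0.9266.
tᵢ = 2h·cos θ_c / V₁ = 2·58.1·0.9266 / 1122 = 0.09597 s.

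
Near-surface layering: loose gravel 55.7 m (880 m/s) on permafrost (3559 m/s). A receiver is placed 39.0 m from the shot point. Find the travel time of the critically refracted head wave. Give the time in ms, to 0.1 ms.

θ_c = arcsin(V₁/V₂) = arcsin(880/3559) = 14.32°, cos θ_c = 0.9689.
Intercept time tᵢ = 2h cos θ_c / V₁ = 2·55.7·0.9689/880 = 0.12266 s.
t = x/V₂ + tᵢ = 39.0/3559 + 0.12266 = 0.13362 s.

133.6 ms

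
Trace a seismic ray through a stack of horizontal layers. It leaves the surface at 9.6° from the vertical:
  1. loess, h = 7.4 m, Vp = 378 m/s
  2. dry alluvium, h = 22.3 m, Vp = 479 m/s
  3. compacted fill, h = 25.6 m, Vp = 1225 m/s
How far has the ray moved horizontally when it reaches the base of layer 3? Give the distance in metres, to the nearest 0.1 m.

p = sin θ₁/V₁ = sin 9.6°/378 = 4.4119e-04 s/m is conserved through the stack.
Layer 1: θ = 9.60°; offset = 7.4·tan 9.60° = 1.252 m.
Layer 2: sin θ = p·479 = 0.2113 → θ = 12.20°; offset = 22.3·tan 12.20° = 4.822 m.
Layer 3: sin θ = p·1225 = 0.5405 → θ = 32.71°; offset = 25.6·tan 32.71° = 16.444 m.
Total horizontal offset = 22.517 m.

22.5 m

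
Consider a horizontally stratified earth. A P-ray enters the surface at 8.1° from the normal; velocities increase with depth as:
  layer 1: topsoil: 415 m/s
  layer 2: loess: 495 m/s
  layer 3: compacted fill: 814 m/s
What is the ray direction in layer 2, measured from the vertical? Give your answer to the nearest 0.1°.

9.7°

Snell's law across each interface conserves sin θ / V, so sin θ_2 = V_2·sin θ₁/V₁.
sin θ_2 = 495 × sin 8.1° / 415 = 0.1681.
θ_2 = 9.68° from the vertical.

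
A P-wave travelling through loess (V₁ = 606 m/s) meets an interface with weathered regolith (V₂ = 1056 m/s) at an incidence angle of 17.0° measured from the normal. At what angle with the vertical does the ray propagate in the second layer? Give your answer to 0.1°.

sin θ₁/V₁ = sin θ₂/V₂ ⇒ sin θ₂ = 1056·sin 17.0°/606 = 1056·0.2924/606 = 0.5095.
θ₂ = sin⁻¹(0.5095) = 30.63° (from vertical).

30.6°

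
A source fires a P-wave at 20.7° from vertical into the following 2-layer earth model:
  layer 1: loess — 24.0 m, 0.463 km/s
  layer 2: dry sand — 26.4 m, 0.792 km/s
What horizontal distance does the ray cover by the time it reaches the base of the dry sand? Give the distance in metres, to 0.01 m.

p = sin θ₁/V₁ = sin 20.7°/0.463 = 7.6344e-01 s/km is conserved through the stack.
Layer 1: θ = 20.70°; offset = 24.0·tan 20.70° = 9.0688 m.
Layer 2: sin θ = p·0.792 = 0.6046 → θ = 37.20°; offset = 26.4·tan 37.20° = 20.0413 m.
Σ offsets = 29.1101 m.

29.11 m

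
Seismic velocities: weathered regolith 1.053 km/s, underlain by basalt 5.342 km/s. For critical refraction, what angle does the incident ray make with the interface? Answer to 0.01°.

78.63°

Critical incidence: sin θ_c = V₁/V₂ = 1.053/5.342 = 0.1971.
θ_c = arcsin 0.1971 = 11.37°.
Measured from the interface: 90° − 11.37° = 78.63°.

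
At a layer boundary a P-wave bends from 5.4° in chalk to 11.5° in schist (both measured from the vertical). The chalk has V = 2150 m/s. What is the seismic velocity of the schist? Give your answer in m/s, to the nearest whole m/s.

Snell's law: sin 5.4°/V₁ = sin 11.5°/V₂.
V₂ = V₁·sin 11.5°/sin 5.4° = 2150 × 2.1185 = 4554.76 m/s.

4555 m/s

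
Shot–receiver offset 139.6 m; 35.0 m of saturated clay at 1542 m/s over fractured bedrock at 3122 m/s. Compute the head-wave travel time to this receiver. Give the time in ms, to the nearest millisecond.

t = x/V₂ + 2h·√(V₂²−V₁²)/(V₁V₂).
√(V₂²−V₁²) = √(3122²−1542²) = 2714.6 m/s; delay term = 2·35.0·2714.6/(1542·3122) = 0.03947 s.
t = 139.6/3122 + 0.03947 = 0.08419 s.

84 ms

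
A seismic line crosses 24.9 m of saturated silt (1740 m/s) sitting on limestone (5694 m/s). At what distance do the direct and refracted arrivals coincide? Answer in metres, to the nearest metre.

68 m

θ_c = arcsin(1740/5694) = 17.79°, so cos θ_c = 0.9522 and tᵢ = 2h cos θ_c/V₁ = 0.0273 s.
At crossover x/V₁ = x/V₂ + tᵢ ⇒ x = tᵢ/(1/V₁ − 1/V₂) = 0.02725/(5.7471e-04 − 1.7562e-04) = 68.28 m.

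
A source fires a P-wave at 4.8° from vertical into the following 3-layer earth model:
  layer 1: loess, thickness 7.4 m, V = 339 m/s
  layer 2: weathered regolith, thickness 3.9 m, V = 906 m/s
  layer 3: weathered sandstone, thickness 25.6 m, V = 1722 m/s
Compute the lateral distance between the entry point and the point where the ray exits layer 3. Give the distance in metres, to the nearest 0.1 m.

13.5 m

Ray parameter p = sin 4.8° / 339 m/s = 2.4684e-04 s/m.
Layer 1: θ = 4.80°; offset = 7.4·tan 4.80° = 0.621 m.
Layer 2: sin θ = p·906 = 0.2236 → θ = 12.92°; offset = 3.9·tan 12.92° = 0.895 m.
Layer 3: sin θ = p·1722 = 0.4251 → θ = 25.15°; offset = 25.6·tan 25.15° = 12.021 m.
Σ offsets = 13.538 m.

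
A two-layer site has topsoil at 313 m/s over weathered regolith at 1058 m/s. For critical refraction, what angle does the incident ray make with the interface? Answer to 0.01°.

Critical incidence: sin θ_c = V₁/V₂ = 313/1058 = 0.2958.
θ_c = arcsin 0.2958 = 17.21°.
Measured from the interface: 90° − 17.21° = 72.79°.

72.79°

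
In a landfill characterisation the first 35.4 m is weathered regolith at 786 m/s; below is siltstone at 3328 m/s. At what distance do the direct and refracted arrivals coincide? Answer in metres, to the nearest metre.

θ_c = arcsin(786/3328) = 13.66°, so cos θ_c = 0.9717 and tᵢ = 2h cos θ_c/V₁ = 0.0875 s.
At crossover x/V₁ = x/V₂ + tᵢ ⇒ x = tᵢ/(1/V₁ − 1/V₂) = 0.08753/(1.2723e-03 − 3.0048e-04) = 90.07 m.

90 m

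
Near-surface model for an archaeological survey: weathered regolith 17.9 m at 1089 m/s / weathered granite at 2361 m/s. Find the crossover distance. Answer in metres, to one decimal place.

59.0 m

x_cross = 2h·√((V₂+V₁)/(V₂−V₁)).
(V₂+V₁)/(V₂−V₁) = (2361+1089)/(2361−1089) = 2.7123; √ = 1.6469.
x_cross = 2·17.9·1.6469 = 58.96 m.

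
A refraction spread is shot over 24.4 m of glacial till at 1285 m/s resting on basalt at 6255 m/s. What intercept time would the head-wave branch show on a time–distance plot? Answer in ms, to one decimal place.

37.2 ms

θ_c = arcsin(V₁/V₂) = arcsin(1285/6255) = 11.86°; cos θ_c = 0.9787.
tᵢ = 2h·cos θ_c / V₁ = 2·24.4·0.9787 / 1285 = 0.03717 s.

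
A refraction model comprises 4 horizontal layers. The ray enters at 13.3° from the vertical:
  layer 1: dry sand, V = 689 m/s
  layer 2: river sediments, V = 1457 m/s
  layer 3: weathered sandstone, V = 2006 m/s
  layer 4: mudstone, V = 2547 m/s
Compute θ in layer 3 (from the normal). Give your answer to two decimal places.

Ray parameter p = sin 13.3° / 689 = 3.3389e-04 s/m.
sin θ_3 = p·V_3 = 3.3389e-04 × 2006 = 0.6698.
θ_3 = 42.05° from the vertical.

42.05°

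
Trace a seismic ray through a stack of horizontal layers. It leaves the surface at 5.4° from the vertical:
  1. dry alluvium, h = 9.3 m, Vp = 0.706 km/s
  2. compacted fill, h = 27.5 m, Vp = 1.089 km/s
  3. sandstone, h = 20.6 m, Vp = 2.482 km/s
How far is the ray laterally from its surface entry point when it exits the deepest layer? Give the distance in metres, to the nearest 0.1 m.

12.1 m

Apply Snell's law at each interface; in layer i the horizontal offset is hᵢ·tan θᵢ.
Layer 1: θ = 5.40°; offset = 9.3·tan 5.40° = 0.879 m.
Layer 2: sin θ = 1.089·sin 5.4°/0.706 = 0.1452, θ = 8.35°; offset = 27.5·tan 8.35° = 4.035 m.
Layer 3: sin θ = 2.482·sin 5.4°/0.706 = 0.3308, θ = 19.32°; offset = 20.6·tan 19.32° = 7.222 m.
Total horizontal offset = 12.136 m.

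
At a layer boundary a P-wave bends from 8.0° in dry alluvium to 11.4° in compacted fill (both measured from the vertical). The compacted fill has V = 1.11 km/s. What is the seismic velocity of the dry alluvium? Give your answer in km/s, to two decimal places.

0.78 km/s

sin 8.0° = 0.1392; sin 11.4° = 0.1977.
V₁ = V₂·(sin θ₁/sin θ₂) = 1.11·(0.1392/0.1977) = 0.78 km/s.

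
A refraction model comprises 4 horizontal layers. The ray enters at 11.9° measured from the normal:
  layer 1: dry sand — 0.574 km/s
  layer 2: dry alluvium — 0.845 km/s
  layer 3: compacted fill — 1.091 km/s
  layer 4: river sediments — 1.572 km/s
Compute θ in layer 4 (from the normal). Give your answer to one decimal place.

34.4°

Ray parameter p = sin 11.9° / 0.574 = 3.5924e-01 s/km.
sin θ_4 = p·V_4 = 3.5924e-01 × 1.572 = 0.5647.
θ_4 = 34.38° from the vertical.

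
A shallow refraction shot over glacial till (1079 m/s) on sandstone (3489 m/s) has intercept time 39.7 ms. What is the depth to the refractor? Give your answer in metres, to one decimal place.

22.5 m

θ_c = arcsin(1079/3489) = 18.01°; cos θ_c = 0.9510.
tᵢ = 2h cos θ_c/V₁ ⇒ h = tᵢ·V₁/(2 cos θ_c) = 0.0397·1079/(2·0.9510) = 22.52 m.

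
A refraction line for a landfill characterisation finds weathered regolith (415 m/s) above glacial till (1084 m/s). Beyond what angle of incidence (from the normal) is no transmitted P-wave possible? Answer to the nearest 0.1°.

22.5°

Critical incidence: sin θ_c = V₁/V₂ = 415/1084 = 0.3828.
θ_c = arcsin 0.3828 = 22.51°.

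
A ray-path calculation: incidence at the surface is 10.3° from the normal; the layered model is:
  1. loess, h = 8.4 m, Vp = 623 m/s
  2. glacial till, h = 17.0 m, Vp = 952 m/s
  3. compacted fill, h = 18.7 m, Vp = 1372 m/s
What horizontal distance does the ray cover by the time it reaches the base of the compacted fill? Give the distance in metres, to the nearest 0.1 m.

Ray parameter p = sin 10.3° / 623 m/s = 2.8700e-04 s/m.
Layer 1: θ = 10.30°; offset = 8.4·tan 10.30° = 1.527 m.
Layer 2: sin θ = p·952 = 0.2732 → θ = 15.86°; offset = 17.0·tan 15.86° = 4.829 m.
Layer 3: sin θ = p·1372 = 0.3938 → θ = 23.19°; offset = 18.7·tan 23.19° = 8.011 m.
Total horizontal offset = 14.366 m.

14.4 m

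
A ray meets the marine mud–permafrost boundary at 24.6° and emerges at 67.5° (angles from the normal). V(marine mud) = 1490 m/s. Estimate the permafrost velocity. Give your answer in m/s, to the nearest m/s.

sin 24.6° = 0.4163; sin 67.5° = 0.9239.
V₂ = V₁·(sin θ₂/sin θ₁) = 1490·(0.9239/0.4163) = 3306.86 m/s.

3307 m/s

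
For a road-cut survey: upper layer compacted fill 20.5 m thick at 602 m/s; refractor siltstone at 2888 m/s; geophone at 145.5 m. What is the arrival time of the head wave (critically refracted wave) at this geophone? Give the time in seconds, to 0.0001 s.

0.1170 s

θ_c = arcsin(V₁/V₂) = arcsin(602/2888) = 12.03°, cos θ_c = 0.9780.
Intercept time tᵢ = 2h cos θ_c / V₁ = 2·20.5·0.9780/602 = 0.06661 s.
t = x/V₂ + tᵢ = 145.5/2888 + 0.06661 = 0.11699 s.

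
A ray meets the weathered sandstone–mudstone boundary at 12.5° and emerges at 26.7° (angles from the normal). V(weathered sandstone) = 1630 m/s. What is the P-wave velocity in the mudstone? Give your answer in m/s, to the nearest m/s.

sin 12.5° = 0.2164; sin 26.7° = 0.4493.
V₂ = V₁·(sin θ₂/sin θ₁) = 1630·(0.4493/0.2164) = 3383.81 m/s.

3384 m/s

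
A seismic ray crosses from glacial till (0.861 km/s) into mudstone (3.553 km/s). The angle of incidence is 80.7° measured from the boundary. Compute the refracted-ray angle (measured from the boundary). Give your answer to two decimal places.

48.17°

Convert to the normal: θ₁ = 90° − 80.7° = 9.3°.
Snell's law: sin θ₂ = (V₂/V₁)·sin θ₁ = (3.553/0.861)·sin 9.3° = 0.6669.
θ₂ = arcsin 0.6669 = 41.83° from the normal.
From the interface: 90° − 41.83° = 48.17°.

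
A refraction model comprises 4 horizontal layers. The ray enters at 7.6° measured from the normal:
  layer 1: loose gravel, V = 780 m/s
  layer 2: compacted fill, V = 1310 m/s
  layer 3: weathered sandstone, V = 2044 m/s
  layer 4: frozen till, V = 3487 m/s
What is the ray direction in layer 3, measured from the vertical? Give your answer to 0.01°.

Snell's law across each interface conserves sin θ / V, so sin θ_3 = V_3·sin θ₁/V₁.
sin θ_3 = 2044 × sin 7.6° / 780 = 0.3466.
θ_3 = arcsin 0.3466 = 20.28°.

20.28°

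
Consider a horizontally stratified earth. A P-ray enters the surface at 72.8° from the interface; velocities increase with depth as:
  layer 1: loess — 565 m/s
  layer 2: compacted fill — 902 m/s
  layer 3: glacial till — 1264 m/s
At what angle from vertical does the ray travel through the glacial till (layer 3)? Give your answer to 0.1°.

From the normal: θ₁ = 90° − 72.8° = 17.2°.
Ray parameter p = sin 17.2° / 565 = 5.2338e-04 s/m.
sin θ_3 = p·V_3 = 5.2338e-04 × 1264 = 0.6615.
θ_3 = arcsin 0.6615 = 41.42°.

41.4°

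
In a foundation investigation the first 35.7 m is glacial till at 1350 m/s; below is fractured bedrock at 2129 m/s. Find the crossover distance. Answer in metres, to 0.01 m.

150.89 m

x_cross = 2h·√((V₂+V₁)/(V₂−V₁)).
(V₂+V₁)/(V₂−V₁) = (2129+1350)/(2129−1350) = 4.4660; √ = 2.1133.
x_cross = 2·35.7·2.1133 = 150.89 m.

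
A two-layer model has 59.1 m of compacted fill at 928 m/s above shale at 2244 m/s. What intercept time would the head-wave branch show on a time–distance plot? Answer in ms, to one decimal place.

116.0 ms

θ_c = arcsin(V₁/V₂) = arcsin(928/2244) = 24.43°; cos θ_c = 0.9105.
tᵢ = 2h·cos θ_c / V₁ = 2·59.1·0.9105 / 928 = 0.11597 s.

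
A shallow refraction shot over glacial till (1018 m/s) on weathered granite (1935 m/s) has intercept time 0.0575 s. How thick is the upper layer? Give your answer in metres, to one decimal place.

34.4 m

h = tᵢ·V₁·V₂ / (2·√(V₂²−V₁²)).
√(V₂²−V₁²) = √(1935² − 1018²) = 1645.6 m/s.
h = 0.0575 s × 1018 × 1935 / (2 × 1645.6) = 34.42 m.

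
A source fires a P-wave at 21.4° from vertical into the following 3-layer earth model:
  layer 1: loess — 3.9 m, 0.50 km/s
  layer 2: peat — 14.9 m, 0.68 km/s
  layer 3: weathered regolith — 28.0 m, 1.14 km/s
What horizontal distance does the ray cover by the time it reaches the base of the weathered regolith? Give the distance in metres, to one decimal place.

p = sin θ₁/V₁ = sin 21.4°/0.50 = 7.2975e-01 s/km is conserved through the stack.
Layer 1: θ = 21.40°; offset = 3.9·tan 21.40° = 1.528 m.
Layer 2: sin θ = p·0.68 = 0.4962 → θ = 29.75°; offset = 14.9·tan 29.75° = 8.516 m.
Layer 3: sin θ = p·1.14 = 0.8319 → θ = 56.30°; offset = 28.0·tan 56.30° = 41.978 m.
Σ offsets = 52.023 m.

52.0 m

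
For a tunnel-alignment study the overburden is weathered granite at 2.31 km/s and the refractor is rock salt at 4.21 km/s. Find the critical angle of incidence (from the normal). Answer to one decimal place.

At critical incidence the refracted ray runs along the interface (θ₂ = 90°), so sin θ_c = V₁/V₂.
θ_c = arcsin(2.31/4.21) = arcsin 0.5487 = 33.28°.

33.3°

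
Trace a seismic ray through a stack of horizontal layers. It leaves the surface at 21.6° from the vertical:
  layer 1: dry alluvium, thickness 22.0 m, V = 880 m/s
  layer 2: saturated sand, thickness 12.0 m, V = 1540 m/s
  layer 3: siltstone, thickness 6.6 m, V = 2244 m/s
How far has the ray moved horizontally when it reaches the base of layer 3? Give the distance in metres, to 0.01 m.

36.79 m

p = sin θ₁/V₁ = sin 21.6°/880 = 4.1832e-04 s/m is conserved through the stack.
Layer 1: θ = 21.60°; offset = 22.0·tan 21.60° = 8.7104 m.
Layer 2: sin θ = p·1540 = 0.6442 → θ = 40.11°; offset = 12.0·tan 40.11° = 10.1075 m.
Layer 3: sin θ = p·2244 = 0.9387 → θ = 69.84°; offset = 6.6·tan 69.84° = 17.9744 m.
Σ offsets = 36.7923 m.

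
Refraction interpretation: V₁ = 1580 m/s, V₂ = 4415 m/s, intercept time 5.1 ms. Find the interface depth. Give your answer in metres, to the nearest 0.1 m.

θ_c = arcsin(1580/4415) = 20.97°; cos θ_c = 0.9338.
tᵢ = 2h cos θ_c/V₁ ⇒ h = tᵢ·V₁/(2 cos θ_c) = 0.0051·1580/(2·0.9338) = 4.31 m.

4.3 m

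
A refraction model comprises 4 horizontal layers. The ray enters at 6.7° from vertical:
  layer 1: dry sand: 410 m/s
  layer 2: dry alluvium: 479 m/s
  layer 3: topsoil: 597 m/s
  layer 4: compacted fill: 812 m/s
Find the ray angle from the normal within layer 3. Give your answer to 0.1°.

Snell's law across each interface conserves sin θ / V, so sin θ_3 = V_3·sin θ₁/V₁.
sin θ_3 = 597 × sin 6.7° / 410 = 0.1699.
θ_3 = arcsin 0.1699 = 9.78°.

9.8°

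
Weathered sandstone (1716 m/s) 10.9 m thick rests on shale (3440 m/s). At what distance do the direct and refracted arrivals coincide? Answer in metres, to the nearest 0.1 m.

θ_c = arcsin(1716/3440) = 29.92°, so cos θ_c = 0.8667 and tᵢ = 2h cos θ_c/V₁ = 0.0110 s.
At crossover x/V₁ = x/V₂ + tᵢ ⇒ x = tᵢ/(1/V₁ − 1/V₂) = 0.01101/(5.8275e-04 − 2.9070e-04) = 37.70 m.

37.7 m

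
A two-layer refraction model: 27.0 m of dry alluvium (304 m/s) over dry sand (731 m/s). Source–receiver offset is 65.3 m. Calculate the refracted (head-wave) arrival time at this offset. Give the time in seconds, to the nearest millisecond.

0.251 s

θ_c = arcsin(V₁/V₂) = arcsin(304/731) = 24.57°, cos θ_c = 0.9094.
Intercept time tᵢ = 2h cos θ_c / V₁ = 2·27.0·0.9094/304 = 0.16154 s.
t = x/V₂ + tᵢ = 65.3/731 + 0.16154 = 0.25087 s.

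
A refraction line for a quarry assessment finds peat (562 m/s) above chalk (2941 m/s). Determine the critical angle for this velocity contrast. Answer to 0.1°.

11.0°

At critical incidence the refracted ray runs along the interface (θ₂ = 90°), so sin θ_c = V₁/V₂.
θ_c = arcsin(562/2941) = arcsin 0.1911 = 11.02°.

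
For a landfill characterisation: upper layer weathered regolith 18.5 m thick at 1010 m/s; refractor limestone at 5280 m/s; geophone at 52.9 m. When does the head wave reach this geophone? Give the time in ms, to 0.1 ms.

θ_c = arcsin(V₁/V₂) = arcsin(1010/5280) = 11.03°, cos θ_c = 0.9815.
Intercept time tᵢ = 2h cos θ_c / V₁ = 2·18.5·0.9815/1010 = 0.03596 s.
t = x/V₂ + tᵢ = 52.9/5280 + 0.03596 = 0.04598 s.

46.0 ms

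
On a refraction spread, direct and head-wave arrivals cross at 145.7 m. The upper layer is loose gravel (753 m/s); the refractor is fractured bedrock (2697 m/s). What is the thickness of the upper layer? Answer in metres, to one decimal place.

h = (x_cross/2)·√((V₂−V₁)/(V₂+V₁)).
(V₂−V₁)/(V₂+V₁) = (2697−753)/(2697+753) = 0.5635; √ = 0.7507.
h = (145.7/2)·0.7507 = 54.68 m.

54.7 m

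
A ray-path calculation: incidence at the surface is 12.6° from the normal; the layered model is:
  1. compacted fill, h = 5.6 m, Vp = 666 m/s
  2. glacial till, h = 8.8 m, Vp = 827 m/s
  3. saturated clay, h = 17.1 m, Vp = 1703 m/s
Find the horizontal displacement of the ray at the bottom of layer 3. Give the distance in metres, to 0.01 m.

Apply Snell's law at each interface; in layer i the horizontal offset is hᵢ·tan θᵢ.
Layer 1: θ = 12.60°; offset = 5.6·tan 12.60° = 1.2517 m.
Layer 2: sin θ = 827·sin 12.6°/666 = 0.2709, θ = 15.72°; offset = 8.8·tan 15.72° = 2.4763 m.
Layer 3: sin θ = 1703·sin 12.6°/666 = 0.5578, θ = 33.90°; offset = 17.1·tan 33.90° = 11.4925 m.
Total horizontal offset = 15.2206 m.

15.22 m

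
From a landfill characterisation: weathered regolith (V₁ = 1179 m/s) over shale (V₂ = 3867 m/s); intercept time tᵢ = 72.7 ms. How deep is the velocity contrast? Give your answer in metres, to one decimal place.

θ_c = arcsin(1179/3867) = 17.75°; cos θ_c = 0.9524.
tᵢ = 2h cos θ_c/V₁ ⇒ h = tᵢ·V₁/(2 cos θ_c) = 0.0727·1179/(2·0.9524) = 45.00 m.

45.0 m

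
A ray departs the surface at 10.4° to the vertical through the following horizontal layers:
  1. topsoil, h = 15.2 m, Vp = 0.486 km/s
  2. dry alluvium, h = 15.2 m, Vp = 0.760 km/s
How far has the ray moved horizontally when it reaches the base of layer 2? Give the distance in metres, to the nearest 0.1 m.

Ray parameter p = sin 10.4° / 0.486 km/s = 3.7144e-01 s/km.
Layer 1: θ = 10.40°; offset = 15.2·tan 10.40° = 2.790 m.
Layer 2: sin θ = p·0.760 = 0.2823 → θ = 16.40°; offset = 15.2·tan 16.40° = 4.473 m.
Summing the layer offsets gives 7.262 m.

7.3 m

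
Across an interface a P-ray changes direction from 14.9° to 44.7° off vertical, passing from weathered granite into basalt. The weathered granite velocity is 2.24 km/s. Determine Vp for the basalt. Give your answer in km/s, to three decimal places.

Snell's law: sin 14.9°/V₁ = sin 44.7°/V₂.
V₂ = V₁·sin 44.7°/sin 14.9° = 2.24 × 2.7355 = 6.128 km/s.

6.128 km/s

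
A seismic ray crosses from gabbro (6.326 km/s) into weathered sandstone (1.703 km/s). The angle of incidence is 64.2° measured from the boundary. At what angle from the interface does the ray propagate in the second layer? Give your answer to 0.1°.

83.3°

Angle from the normal: 90° − 64.2° = 25.8°.
sin θ₁/V₁ = sin θ₂/V₂ ⇒ sin θ₂ = 1.703·sin 25.8°/6.326 = 1.703·0.4352/6.326 = 0.1172.
θ₂ = sin⁻¹(0.1172) = 6.73° (from vertical).
From the interface: 90° − 6.73° = 83.27°.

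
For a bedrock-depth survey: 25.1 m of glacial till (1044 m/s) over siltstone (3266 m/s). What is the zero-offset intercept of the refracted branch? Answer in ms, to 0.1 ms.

45.6 ms

θ_c = arcsin(V₁/V₂) = arcsin(1044/3266) = 18.64°; cos θ_c = 0.9475.
tᵢ = 2h·cos θ_c / V₁ = 2·25.1·0.9475 / 1044 = 0.04556 s.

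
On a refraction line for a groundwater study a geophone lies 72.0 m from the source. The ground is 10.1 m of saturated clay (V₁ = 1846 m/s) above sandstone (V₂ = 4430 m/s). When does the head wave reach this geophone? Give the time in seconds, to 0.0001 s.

θ_c = arcsin(V₁/V₂) = arcsin(1846/4430) = 24.63°, cos θ_c = 0.9090.
Intercept time tᵢ = 2h cos θ_c / V₁ = 2·10.1·0.9090/1846 = 0.00995 s.
t = x/V₂ + tᵢ = 72.0/4430 + 0.00995 = 0.02620 s.

0.0262 s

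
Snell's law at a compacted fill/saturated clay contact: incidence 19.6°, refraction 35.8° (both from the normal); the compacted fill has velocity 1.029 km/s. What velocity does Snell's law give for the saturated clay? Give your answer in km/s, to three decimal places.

1.794 km/s

sin 19.6° = 0.3355; sin 35.8° = 0.5850.
V₂ = V₁·(sin θ₂/sin θ₁) = 1.029·(0.5850/0.3355) = 1.794 km/s.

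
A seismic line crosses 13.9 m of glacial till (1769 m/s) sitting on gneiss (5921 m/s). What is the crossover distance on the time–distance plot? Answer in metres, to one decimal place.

θ_c = arcsin(1769/5921) = 17.38°, so cos θ_c = 0.9543 and tᵢ = 2h cos θ_c/V₁ = 0.0150 s.
At crossover x/V₁ = x/V₂ + tᵢ ⇒ x = tᵢ/(1/V₁ − 1/V₂) = 0.01500/(5.6529e-04 − 1.6889e-04) = 37.83 m.

37.8 m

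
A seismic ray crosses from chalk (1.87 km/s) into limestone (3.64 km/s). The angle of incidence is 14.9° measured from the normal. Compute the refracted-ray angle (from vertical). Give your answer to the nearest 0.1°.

30.0°

sin θ₁/V₁ = sin θ₂/V₂ ⇒ sin θ₂ = 3.64·sin 14.9°/1.87 = 3.64·0.2571/1.87 = 0.5005.
θ₂ = sin⁻¹(0.5005) = 30.03° (from vertical).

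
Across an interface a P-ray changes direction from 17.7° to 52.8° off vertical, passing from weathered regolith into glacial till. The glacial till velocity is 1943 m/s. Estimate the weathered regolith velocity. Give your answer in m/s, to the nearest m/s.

Snell's law: sin 17.7°/V₁ = sin 52.8°/V₂.
V₁ = V₂·sin 17.7°/sin 52.8° = 1943 × 0.3817 = 741.64 m/s.

742 m/s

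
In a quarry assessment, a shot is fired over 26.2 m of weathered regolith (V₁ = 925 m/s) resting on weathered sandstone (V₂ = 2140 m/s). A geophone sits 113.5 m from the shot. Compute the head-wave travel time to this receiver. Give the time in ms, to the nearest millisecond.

104 ms

t = x/V₂ + 2h·√(V₂²−V₁²)/(V₁V₂).
√(V₂²−V₁²) = √(2140²−925²) = 1929.8 m/s; delay term = 2·26.2·1929.8/(925·2140) = 0.05108 s.
t = 113.5/2140 + 0.05108 = 0.10412 s.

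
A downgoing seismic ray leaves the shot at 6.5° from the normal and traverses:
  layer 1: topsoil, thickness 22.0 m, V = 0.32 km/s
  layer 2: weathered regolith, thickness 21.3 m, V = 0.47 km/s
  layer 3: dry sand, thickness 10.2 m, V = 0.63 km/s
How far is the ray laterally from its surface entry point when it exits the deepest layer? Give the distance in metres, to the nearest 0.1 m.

8.4 m

Ray parameter p = sin 6.5° / 0.32 km/s = 3.5376e-01 s/km.
Layer 1: θ = 6.50°; offset = 22.0·tan 6.50° = 2.507 m.
Layer 2: sin θ = p·0.47 = 0.1663 → θ = 9.57°; offset = 21.3·tan 9.57° = 3.591 m.
Layer 3: sin θ = p·0.63 = 0.2229 → θ = 12.88°; offset = 10.2·tan 12.88° = 2.332 m.
Summing the layer offsets gives 8.430 m.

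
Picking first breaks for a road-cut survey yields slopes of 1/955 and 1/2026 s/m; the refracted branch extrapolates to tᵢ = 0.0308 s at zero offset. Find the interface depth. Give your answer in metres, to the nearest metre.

17 m

θ_c = arcsin(955/2026) = 28.12°; cos θ_c = 0.8819.
tᵢ = 2h cos θ_c/V₁ ⇒ h = tᵢ·V₁/(2 cos θ_c) = 0.0308·955/(2·0.8819) = 16.68 m.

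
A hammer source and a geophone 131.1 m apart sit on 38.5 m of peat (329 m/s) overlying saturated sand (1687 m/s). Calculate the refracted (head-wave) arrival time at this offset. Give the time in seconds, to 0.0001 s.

t = x/V₂ + 2h·√(V₂²−V₁²)/(V₁V₂).
√(V₂²−V₁²) = √(1687²−329²) = 1654.6 m/s; delay term = 2·38.5·1654.6/(329·1687) = 0.22955 s.
t = 131.1/1687 + 0.22955 = 0.30726 s.

0.3073 s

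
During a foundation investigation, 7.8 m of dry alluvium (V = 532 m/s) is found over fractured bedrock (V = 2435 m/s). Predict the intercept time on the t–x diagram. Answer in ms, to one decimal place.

tᵢ = 2h·√(V₂²−V₁²)/(V₁V₂).
√(V₂²−V₁²) = √(2435²−532²) = 2376.2 m/s.
tᵢ = 2·7.8·2376.2/(532·2435) = 0.02861 s.

28.6 ms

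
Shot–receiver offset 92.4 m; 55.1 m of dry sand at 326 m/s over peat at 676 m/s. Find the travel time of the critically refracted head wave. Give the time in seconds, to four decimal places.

θ_c = arcsin(V₁/V₂) = arcsin(326/676) = 28.83°, cos θ_c = 0.8760.
Intercept time tᵢ = 2h cos θ_c / V₁ = 2·55.1·0.8760/326 = 0.29613 s.
t = x/V₂ + tᵢ = 92.4/676 + 0.29613 = 0.43282 s.

0.4328 s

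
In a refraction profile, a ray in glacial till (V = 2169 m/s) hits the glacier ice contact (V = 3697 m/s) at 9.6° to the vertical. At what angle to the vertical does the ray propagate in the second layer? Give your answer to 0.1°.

16.5°

sin θ₁/V₁ = sin θ₂/V₂ ⇒ sin θ₂ = 3697·sin 9.6°/2169 = 3697·0.1668/2169 = 0.2843.
θ₂ = arcsin 0.2843 = 16.51° from the normal.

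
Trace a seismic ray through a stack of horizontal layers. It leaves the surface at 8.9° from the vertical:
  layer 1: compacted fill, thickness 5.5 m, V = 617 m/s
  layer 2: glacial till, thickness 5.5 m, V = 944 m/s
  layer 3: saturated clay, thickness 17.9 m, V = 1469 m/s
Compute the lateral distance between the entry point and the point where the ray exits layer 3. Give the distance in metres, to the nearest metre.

Ray parameter p = sin 8.9° / 617 m/s = 2.5075e-04 s/m.
Layer 1: θ = 8.90°; offset = 5.5·tan 8.90° = 0.861 m.
Layer 2: sin θ = p·944 = 0.2367 → θ = 13.69°; offset = 5.5·tan 13.69° = 1.340 m.
Layer 3: sin θ = p·1469 = 0.3683 → θ = 21.61°; offset = 17.9·tan 21.61° = 7.092 m.
Summing the layer offsets gives 9.293 m.

9 m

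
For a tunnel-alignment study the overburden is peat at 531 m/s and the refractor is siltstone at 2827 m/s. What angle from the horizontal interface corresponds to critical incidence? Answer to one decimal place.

79.2°

At critical incidence the refracted ray runs along the interface (θ₂ = 90°), so sin θ_c = V₁/V₂.
θ_c = arcsin(531/2827) = arcsin 0.1878 = 10.83°.
Measured from the interface: 90° − 10.83° = 79.17°.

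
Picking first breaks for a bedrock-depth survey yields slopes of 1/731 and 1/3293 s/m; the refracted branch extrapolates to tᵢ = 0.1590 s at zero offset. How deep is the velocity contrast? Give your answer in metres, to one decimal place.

59.6 m

θ_c = arcsin(731/3293) = 12.83°; cos θ_c = 0.9750.
tᵢ = 2h cos θ_c/V₁ ⇒ h = tᵢ·V₁/(2 cos θ_c) = 0.159·731/(2·0.9750) = 59.60 m.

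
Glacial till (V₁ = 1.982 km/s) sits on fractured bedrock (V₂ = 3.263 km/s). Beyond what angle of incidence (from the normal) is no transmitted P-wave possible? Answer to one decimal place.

Critical incidence: sin θ_c = V₁/V₂ = 1.982/3.263 = 0.6074.
θ_c = arcsin 0.6074 = 37.40°.

37.4°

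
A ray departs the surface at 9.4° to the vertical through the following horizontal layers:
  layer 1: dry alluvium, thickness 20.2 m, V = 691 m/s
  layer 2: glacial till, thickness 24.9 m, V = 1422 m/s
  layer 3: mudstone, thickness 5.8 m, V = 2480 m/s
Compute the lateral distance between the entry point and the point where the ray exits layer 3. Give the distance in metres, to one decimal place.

16.4 m

Ray parameter p = sin 9.4° / 691 m/s = 2.3636e-04 s/m.
Layer 1: θ = 9.40°; offset = 20.2·tan 9.40° = 3.344 m.
Layer 2: sin θ = p·1422 = 0.3361 → θ = 19.64°; offset = 24.9·tan 19.64° = 8.886 m.
Layer 3: sin θ = p·2480 = 0.5862 → θ = 35.89°; offset = 5.8·tan 35.89° = 4.196 m.
Total horizontal offset = 16.426 m.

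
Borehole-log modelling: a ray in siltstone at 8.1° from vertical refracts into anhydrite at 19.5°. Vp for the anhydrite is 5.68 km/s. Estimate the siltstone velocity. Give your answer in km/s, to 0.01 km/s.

2.40 km/s

sin 8.1° = 0.1409; sin 19.5° = 0.3338.
V₁ = V₂·(sin θ₁/sin θ₂) = 5.68·(0.1409/0.3338) = 2.40 km/s.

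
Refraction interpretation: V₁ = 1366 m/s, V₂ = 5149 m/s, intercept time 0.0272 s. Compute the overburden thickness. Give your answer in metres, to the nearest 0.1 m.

19.3 m

θ_c = arcsin(1366/5149) = 15.38°; cos θ_c = 0.9642.
tᵢ = 2h cos θ_c/V₁ ⇒ h = tᵢ·V₁/(2 cos θ_c) = 0.0272·1366/(2·0.9642) = 19.27 m.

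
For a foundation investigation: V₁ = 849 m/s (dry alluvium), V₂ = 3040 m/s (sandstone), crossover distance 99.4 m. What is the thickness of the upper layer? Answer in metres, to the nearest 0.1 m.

x_cross = 2h·√((V₂+V₁)/(V₂−V₁)) → h = x_cross / (2·√((V₂+V₁)/(V₂−V₁))).
√((V₂+V₁)/(V₂−V₁)) = √((3040+849)/(3040−849)) = 1.3323.
h = 99.4 / (2·1.3323) = 37.30 m.

37.3 m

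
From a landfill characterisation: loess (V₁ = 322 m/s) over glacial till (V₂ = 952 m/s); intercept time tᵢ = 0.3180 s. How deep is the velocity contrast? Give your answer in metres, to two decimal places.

h = tᵢ·V₁·V₂ / (2·√(V₂²−V₁²)).
√(V₂²−V₁²) = √(952² − 322²) = 895.9 m/s.
h = 0.318 s × 322 × 952 / (2 × 895.9) = 54.40 m.

54.40 m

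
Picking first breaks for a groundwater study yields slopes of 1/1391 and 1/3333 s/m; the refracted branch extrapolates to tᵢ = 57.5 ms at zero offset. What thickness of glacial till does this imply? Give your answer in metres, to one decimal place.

θ_c = arcsin(1391/3333) = 24.67°; cos θ_c = 0.9087.
tᵢ = 2h cos θ_c/V₁ ⇒ h = tᵢ·V₁/(2 cos θ_c) = 0.0575·1391/(2·0.9087) = 44.01 m.

44.0 m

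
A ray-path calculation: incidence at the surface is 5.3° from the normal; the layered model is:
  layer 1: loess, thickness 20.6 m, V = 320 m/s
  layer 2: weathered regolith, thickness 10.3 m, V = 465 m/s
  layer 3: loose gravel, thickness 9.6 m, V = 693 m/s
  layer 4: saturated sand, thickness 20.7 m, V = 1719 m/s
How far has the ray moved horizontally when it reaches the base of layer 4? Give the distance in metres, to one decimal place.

p = sin θ₁/V₁ = sin 5.3°/320 = 2.8866e-04 s/m is conserved through the stack.
Layer 1: θ = 5.30°; offset = 20.6·tan 5.30° = 1.911 m.
Layer 2: sin θ = p·465 = 0.1342 → θ = 7.71°; offset = 10.3·tan 7.71° = 1.395 m.
Layer 3: sin θ = p·693 = 0.2000 → θ = 11.54°; offset = 9.6·tan 11.54° = 1.960 m.
Layer 4: sin θ = p·1719 = 0.4962 → θ = 29.75°; offset = 20.7·tan 29.75° = 11.831 m.
Summing the layer offsets gives 17.097 m.

17.1 m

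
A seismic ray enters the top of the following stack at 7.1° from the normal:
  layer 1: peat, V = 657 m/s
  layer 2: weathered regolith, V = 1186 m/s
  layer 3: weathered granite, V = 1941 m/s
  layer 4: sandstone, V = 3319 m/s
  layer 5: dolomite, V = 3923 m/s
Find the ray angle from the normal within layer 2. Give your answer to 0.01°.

Snell's law across each interface conserves sin θ / V, so sin θ_2 = V_2·sin θ₁/V₁.
sin θ_2 = 1186 × sin 7.1° / 657 = 0.2231.
θ_2 = 12.89° from the vertical.

12.89°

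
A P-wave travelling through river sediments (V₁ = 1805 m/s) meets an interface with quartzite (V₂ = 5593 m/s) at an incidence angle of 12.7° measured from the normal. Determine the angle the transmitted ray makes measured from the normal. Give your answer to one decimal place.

42.9°

Snell's law: sin θ₂ = (V₂/V₁)·sin θ₁ = (5593/1805)·sin 12.7° = 0.6812.
θ₂ = sin⁻¹(0.6812) = 42.94° (from vertical).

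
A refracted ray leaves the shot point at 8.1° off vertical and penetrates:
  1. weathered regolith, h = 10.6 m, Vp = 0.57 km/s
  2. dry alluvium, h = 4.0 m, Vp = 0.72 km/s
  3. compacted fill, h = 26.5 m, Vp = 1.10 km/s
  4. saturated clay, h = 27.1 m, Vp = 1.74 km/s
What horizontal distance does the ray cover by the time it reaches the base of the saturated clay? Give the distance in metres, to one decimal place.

p = sin θ₁/V₁ = sin 8.1°/0.57 = 2.4720e-01 s/km is conserved through the stack.
Layer 1: θ = 8.10°; offset = 10.6·tan 8.10° = 1.509 m.
Layer 2: sin θ = p·0.72 = 0.1780 → θ = 10.25°; offset = 4.0·tan 10.25° = 0.723 m.
Layer 3: sin θ = p·1.10 = 0.2719 → θ = 15.78°; offset = 26.5·tan 15.78° = 7.488 m.
Layer 4: sin θ = p·1.74 = 0.4301 → θ = 25.48°; offset = 27.1·tan 25.48° = 12.912 m.
Σ offsets = 22.632 m.

22.6 m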